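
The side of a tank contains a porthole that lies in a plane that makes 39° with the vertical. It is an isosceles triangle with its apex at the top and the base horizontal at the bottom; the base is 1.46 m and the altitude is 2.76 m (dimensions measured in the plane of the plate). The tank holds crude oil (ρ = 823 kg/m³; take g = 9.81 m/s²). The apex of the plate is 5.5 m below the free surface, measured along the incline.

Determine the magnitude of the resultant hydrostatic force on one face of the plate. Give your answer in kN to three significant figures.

γ = ρg = 823 × 9.81 / 1000 = 8.07363 kN/m³.
The plate makes 39° with the vertical, i.e. θ = 90° − 39° = 51° to the horizontal. Measuring y along the incline from the free-surface line, vertical depth h = y·sinθ with sinθ = 0.777146.
With the apex up, the centroid sits 2h/3 = 2 × 2.76/3 = 1.84 m below the apex, so y_c = 5.5 + 1.84 = 7.34 m and h_c = 7.34 × 0.777146 = 5.70425 m.
A = ½ × 1.46 × 2.76 = 2.0148 m².
Resultant F = γ·h_c·A = 8.07363 × 5.70425 × 2.0148 = 92.7896 kN.

F ≈ 92.8 kN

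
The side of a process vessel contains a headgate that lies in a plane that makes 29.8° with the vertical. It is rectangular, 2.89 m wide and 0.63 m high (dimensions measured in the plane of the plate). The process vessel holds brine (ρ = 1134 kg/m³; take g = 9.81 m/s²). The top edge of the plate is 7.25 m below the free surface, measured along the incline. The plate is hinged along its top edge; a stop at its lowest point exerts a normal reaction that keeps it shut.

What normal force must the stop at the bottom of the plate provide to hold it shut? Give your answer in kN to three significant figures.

γ = ρg = 1134 × 9.81 / 1000 = 11.12454 kN/m³.
The plate makes 29.8° with the vertical, i.e. θ = 90° − 29.8° = 60.2° to the horizontal. Measuring y along the incline from the free-surface line, vertical depth h = y·sinθ with sinθ = 0.867765.
The centroid lies 0.63/2 = 0.315 m below the top edge, so y_c = 7.25 + 0.315 = 7.565 m and h_c = 7.565 × 0.867765 = 6.56464 m.
A = 2.89 × 0.63 = 1.8207 m².
Resultant F = γ·h_c·A = 11.12454 × 6.56464 × 1.8207 = 132.963 kN.
I_c = b·h³/12 = 2.89 × 0.63³/12 = 0.0602197 m⁴.
Centre of pressure: y_p = y_c + I_c/(y_c·A) = 7.565 + 0.0602197/(7.565 × 1.8207) = 7.565 + 0.00437211 = 7.56937 m along the plane.
The resultant acts 0.315 + 0.00437211 = 0.319372 m (along the plate) below the hinge at the top edge, so the moment about the hinge is M = F × 0.319372 = 132.963 × 0.319372 = 42.4647 kN·m.
A normal force at the bottom, 0.63 m from the hinge, must supply this moment: P = 42.4647/0.63 = 67.4043 kN.

P ≈ 67.4 kN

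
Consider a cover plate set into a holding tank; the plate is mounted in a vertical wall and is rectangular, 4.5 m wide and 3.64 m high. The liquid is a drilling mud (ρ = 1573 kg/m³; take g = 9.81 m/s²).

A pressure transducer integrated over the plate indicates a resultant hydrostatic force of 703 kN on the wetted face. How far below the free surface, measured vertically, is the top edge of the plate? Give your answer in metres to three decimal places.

γ = ρg = 1573 × 9.81 / 1000 = 15.43113 kN/m³.
A = 4.5 × 3.64 = 16.38 m².
From F = γ·h_c·A, the centroid depth is h_c = 703/(15.43113 × 16.38) = 2.78127 m.
The centroid lies 3.64/2 = 1.82 m below the top edge, so the top edge sits at h_top = 2.78127 − 1.82 = 0.96127 m below the surface.

d_top ≈ 0.961 m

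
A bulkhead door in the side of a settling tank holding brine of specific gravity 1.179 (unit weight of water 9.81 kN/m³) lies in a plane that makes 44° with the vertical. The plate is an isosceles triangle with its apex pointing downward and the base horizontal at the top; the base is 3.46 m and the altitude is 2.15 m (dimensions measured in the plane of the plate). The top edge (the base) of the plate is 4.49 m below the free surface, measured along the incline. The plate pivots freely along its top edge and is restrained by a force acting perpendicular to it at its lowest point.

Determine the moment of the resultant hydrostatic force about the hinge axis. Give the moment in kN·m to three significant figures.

γ = 1.179 × 9.81 = 11.56599 kN/m³.
The plate makes 44° with the vertical, i.e. θ = 90° − 44° = 46° to the horizontal. Measuring y along the incline from the free-surface line, vertical depth h = y·sinθ with sinθ = 0.719340.
With the apex down, the centroid sits h/3 = 2.15/3 = 0.716667 m below the base (the top edge), so y_c = 4.49 + 0.716667 = 5.20667 m and h_c = 5.20667 × 0.719340 = 3.74537 m.
A = ½ × 3.46 × 2.15 = 3.7195 m².
Resultant F = γ·h_c·A = 11.56599 × 3.74537 × 3.7195 = 161.125 kN.
I_c = b·h³/36 = 3.46 × 2.15³/36 = 0.955188 m⁴.
Centre of pressure: y_p = y_c + I_c/(y_c·A) = 5.20667 + 0.955188/(5.20667 × 3.7195) = 5.20667 + 0.0493224 = 5.25599 m along the plane.
The resultant acts 0.716667 + 0.0493224 = 0.765989 m (along the plate) below the hinge at the top edge, so the moment about the hinge is M = F × 0.765989 = 161.125 × 0.765989 = 123.42 kN·m.

M ≈ 123 kN·m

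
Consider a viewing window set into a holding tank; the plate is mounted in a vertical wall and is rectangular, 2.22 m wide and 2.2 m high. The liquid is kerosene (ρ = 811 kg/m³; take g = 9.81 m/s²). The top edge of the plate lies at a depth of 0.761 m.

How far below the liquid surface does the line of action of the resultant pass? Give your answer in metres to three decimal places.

h_p = 2.078 m

γ = ρg = 811 × 9.81 / 1000 = 7.95591 kN/m³.
The centroid lies 2.2/2 = 1.1 m below the top edge, so the centroid depth is h_c = 0.761 + 1.1 = 1.861 m.
A = 2.22 × 2.2 = 4.884 m².
Resultant F = γ·h_c·A = 7.95591 × 1.861 × 4.884 = 72.3123 kN.
I_c = b·h³/12 = 2.22 × 2.2³/12 = 1.96988 m⁴.
Centre of pressure: y_p = y_c + I_c/(y_c·A) = 1.861 + 1.96988/(1.861 × 4.884) = 1.861 + 0.216729 = 2.07773 m along the plane.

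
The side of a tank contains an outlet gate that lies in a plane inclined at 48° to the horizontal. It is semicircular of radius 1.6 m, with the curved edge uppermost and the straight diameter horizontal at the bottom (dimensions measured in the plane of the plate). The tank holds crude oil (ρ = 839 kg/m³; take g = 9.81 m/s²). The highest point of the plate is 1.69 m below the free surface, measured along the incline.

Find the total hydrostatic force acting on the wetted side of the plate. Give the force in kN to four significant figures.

γ = ρg = 839 × 9.81 / 1000 = 8.23059 kN/m³.
Let θ = 48° be the plate's angle to the horizontal; measure y along the incline from where the plane meets the free surface. Vertical depth h = y·sinθ with sinθ = 0.743145.
The centroid lies 4r/(3π) = 0.679061 m above the diameter, so r − 4r/(3π) = 1.6 − 0.679061 = 0.920939 m below the topmost point, so y_c = 1.69 + 0.920939 = 2.61094 m and h_c = 2.61094 × 0.743145 = 1.94031 m.
A = πr²/2 = π × 1.6²/2 = 4.02124 m².
Resultant F = γ·h_c·A = 8.23059 × 1.94031 × 4.02124 = 64.2188 kN.

F ≈ 64.22 kN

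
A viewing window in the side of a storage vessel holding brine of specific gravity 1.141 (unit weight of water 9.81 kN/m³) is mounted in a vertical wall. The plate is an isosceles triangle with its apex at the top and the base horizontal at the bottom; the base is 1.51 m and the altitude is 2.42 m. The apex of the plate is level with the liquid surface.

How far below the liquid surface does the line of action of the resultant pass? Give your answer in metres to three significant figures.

h_p = 1.82 m

γ = 1.141 × 9.81 = 11.19321 kN/m³.
With the apex up, the centroid sits 2h/3 = 2 × 2.42/3 = 1.61333 m below the apex, so the centroid depth is h_c = 1.61333 m.
A = ½ × 1.51 × 2.42 = 1.8271 m².
Resultant F = γ·h_c·A = 11.19321 × 1.61333 × 1.8271 = 32.9944 kN.
I_c = b·h³/36 = 1.51 × 2.42³/36 = 0.594457 m⁴.
Centre of pressure: y_p = y_c + I_c/(y_c·A) = 1.61333 + 0.594457/(1.61333 × 1.8271) = 1.61333 + 0.201667 = 1.815 m along the plane.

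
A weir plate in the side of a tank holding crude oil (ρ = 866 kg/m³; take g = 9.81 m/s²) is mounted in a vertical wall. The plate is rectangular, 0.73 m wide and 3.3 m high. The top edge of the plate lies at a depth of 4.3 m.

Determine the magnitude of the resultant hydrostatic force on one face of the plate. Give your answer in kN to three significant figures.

γ = ρg = 866 × 9.81 / 1000 = 8.49546 kN/m³.
The centroid lies 3.3/2 = 1.65 m below the top edge, so the centroid depth is h_c = 4.3 + 1.65 = 5.95 m.
A = 0.73 × 3.3 = 2.409 m².
Resultant F = γ·h_c·A = 8.49546 × 5.95 × 2.409 = 121.77 kN.

F ≈ 122 kN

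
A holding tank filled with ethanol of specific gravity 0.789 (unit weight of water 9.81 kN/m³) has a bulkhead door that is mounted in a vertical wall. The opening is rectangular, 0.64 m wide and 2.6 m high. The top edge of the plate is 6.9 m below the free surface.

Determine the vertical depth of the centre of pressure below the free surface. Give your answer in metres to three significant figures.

γ = 0.789 × 9.81 = 7.74009 kN/m³.
The centroid lies 2.6/2 = 1.3 m below the top edge, so the centroid depth is h_c = 6.9 + 1.3 = 8.2 m.
A = 0.64 × 2.6 = 1.664 m².
Resultant F = γ·h_c·A = 7.74009 × 8.2 × 1.664 = 105.612 kN.
I_c = b·h³/12 = 0.64 × 2.6³/12 = 0.937387 m⁴.
Centre of pressure: y_p = y_c + I_c/(y_c·A) = 8.2 + 0.937387/(8.2 × 1.664) = 8.2 + 0.0686992 = 8.2687 m along the plane.

h_p = 8.27 m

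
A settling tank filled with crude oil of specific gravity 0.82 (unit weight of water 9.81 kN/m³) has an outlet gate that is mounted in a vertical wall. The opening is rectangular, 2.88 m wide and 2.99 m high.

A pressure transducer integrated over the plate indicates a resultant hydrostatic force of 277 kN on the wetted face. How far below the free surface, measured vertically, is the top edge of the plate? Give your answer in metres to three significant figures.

γ = 0.82 × 9.81 = 8.0442 kN/m³.
A = 2.88 × 2.99 = 8.6112 m².
From F = γ·h_c·A, the centroid depth is h_c = 277/(8.0442 × 8.6112) = 3.99883 m.
The centroid lies 2.99/2 = 1.495 m below the top edge, so the top edge sits at h_top = 3.99883 − 1.495 = 2.50383 m below the surface.

d_top ≈ 2.50 m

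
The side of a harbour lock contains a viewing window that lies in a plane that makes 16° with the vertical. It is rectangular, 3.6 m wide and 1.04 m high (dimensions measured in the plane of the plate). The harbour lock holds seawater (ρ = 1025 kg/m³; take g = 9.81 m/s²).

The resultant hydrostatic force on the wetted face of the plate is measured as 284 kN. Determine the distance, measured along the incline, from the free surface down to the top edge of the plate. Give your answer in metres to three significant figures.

γ = ρg = 1025 × 9.81 / 1000 = 10.05525 kN/m³.
A = 3.6 × 1.04 = 3.744 m².
From F = γ·h_c·A, the centroid depth is h_c = 284/(10.05525 × 3.744) = 7.54379 m.
The plate makes 16° with the vertical, i.e. θ = 90° − 16° = 74° to the horizontal. Measuring y along the incline from the free-surface line, vertical depth h = y·sinθ with sinθ = 0.961262.
Along the incline, y_c = h_c/sinθ = 7.54379/0.961262 = 7.8478 m.
The centroid lies 1.04/2 = 0.52 m below the top edge, so the top edge sits at y_top = 7.8478 − 0.52 = 7.3278 m along the incline.

y_top ≈ 7.33 m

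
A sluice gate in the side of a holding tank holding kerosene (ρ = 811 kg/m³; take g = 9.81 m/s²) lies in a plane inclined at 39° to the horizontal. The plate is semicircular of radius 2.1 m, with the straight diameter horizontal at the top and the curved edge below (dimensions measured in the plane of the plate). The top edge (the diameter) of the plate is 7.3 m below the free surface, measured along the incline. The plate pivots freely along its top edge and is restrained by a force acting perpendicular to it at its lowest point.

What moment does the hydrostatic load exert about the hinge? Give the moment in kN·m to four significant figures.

M ≈ 263.9 kN·m

γ = ρg = 811 × 9.81 / 1000 = 7.95591 kN/m³.
Let θ = 39° be the plate's angle to the horizontal; measure y along the incline from where the plane meets the free surface. Vertical depth h = y·sinθ with sinθ = 0.629320.
The centroid of a semicircle lies 4r/(3π) = 0.891268 m from the diameter, here below the top edge, so y_c = 7.3 + 0.891268 = 8.19127 m and h_c = 8.19127 × 0.629320 = 5.15493 m.
A = πr²/2 = π × 2.1²/2 = 6.92721 m².
Resultant F = γ·h_c·A = 7.95591 × 5.15493 × 6.92721 = 284.1 kN.
I_c = (π/8 − 8/(9π))·r⁴ = 0.109757 × 2.1⁴ = 2.13457 m⁴.
Centre of pressure: y_p = y_c + I_c/(y_c·A) = 8.19127 + 2.13457/(8.19127 × 6.92721) = 8.19127 + 0.0376184 = 8.22889 m along the plane.
The resultant acts 0.891268 + 0.0376184 = 0.928886 m (along the plate) below the hinge at the top edge, so the moment about the hinge is M = F × 0.928886 = 284.1 × 0.928886 = 263.897 kN·m.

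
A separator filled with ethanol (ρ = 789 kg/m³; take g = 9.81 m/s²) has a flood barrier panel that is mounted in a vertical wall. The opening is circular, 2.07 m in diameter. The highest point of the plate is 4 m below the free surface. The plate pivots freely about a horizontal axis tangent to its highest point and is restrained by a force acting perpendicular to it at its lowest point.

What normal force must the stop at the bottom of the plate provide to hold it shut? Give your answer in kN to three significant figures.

P ≈ 68.9 kN

γ = ρg = 789 × 9.81 / 1000 = 7.74009 kN/m³.
The centroid is at the centre, 1.035 m below the top of the plate, so the centroid depth is h_c = 4 + 1.035 = 5.035 m.
A = π(1.035)² = 3.36535 m².
Resultant F = γ·h_c·A = 7.74009 × 5.035 × 3.36535 = 131.152 kN.
I_c = πr⁴/4 = π × 1.035⁴/4 = 0.901262 m⁴.
Centre of pressure: y_p = y_c + I_c/(y_c·A) = 5.035 + 0.901262/(5.035 × 3.36535) = 5.035 + 0.0531889 = 5.08819 m along the plane.
The resultant acts 1.035 + 0.0531889 = 1.08819 m (along the plate) below the hinge at the top edge, so the moment about the hinge is M = F × 1.08819 = 131.152 × 1.08819 = 142.718 kN·m.
A normal force at the bottom, 2.07 m from the hinge, must supply this moment: P = 142.718/2.07 = 68.9459 kN.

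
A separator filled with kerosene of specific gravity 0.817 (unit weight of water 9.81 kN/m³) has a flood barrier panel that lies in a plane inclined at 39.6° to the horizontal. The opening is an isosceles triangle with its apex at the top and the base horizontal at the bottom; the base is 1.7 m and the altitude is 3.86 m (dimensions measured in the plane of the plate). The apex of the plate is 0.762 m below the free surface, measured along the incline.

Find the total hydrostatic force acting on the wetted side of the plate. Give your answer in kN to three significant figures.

γ = 0.817 × 9.81 = 8.01477 kN/m³.
Let θ = 39.6° be the plate's angle to the horizontal; measure y along the incline from where the plane meets the free surface. Vertical depth h = y·sinθ with sinθ = 0.637424.
With the apex up, the centroid sits 2h/3 = 2 × 3.86/3 = 2.57333 m below the apex, so y_c = 0.762 + 2.57333 = 3.33533 m and h_c = 3.33533 × 0.637424 = 2.12602 m.
A = ½ × 1.7 × 3.86 = 3.281 m².
Resultant F = γ·h_c·A = 8.01477 × 2.12602 × 3.281 = 55.9068 kN.

F ≈ 55.9 kN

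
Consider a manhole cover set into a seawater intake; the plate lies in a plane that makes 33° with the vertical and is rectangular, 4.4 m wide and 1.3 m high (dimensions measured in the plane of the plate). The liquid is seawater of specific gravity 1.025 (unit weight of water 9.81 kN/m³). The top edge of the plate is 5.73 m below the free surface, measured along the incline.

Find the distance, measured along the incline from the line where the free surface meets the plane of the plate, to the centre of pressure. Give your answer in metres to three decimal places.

γ = 1.025 × 9.81 = 10.05525 kN/m³.
The plate makes 33° with the vertical, i.e. θ = 90° − 33° = 57° to the horizontal. Measuring y along the incline from the free-surface line, vertical depth h = y·sinθ with sinθ = 0.838671.
The centroid lies 1.3/2 = 0.65 m below the top edge, so y_c = 5.73 + 0.65 = 6.38 m and h_c = 6.38 × 0.838671 = 5.35072 m.
A = 4.4 × 1.3 = 5.72 m².
Resultant F = γ·h_c·A = 10.05525 × 5.35072 × 5.72 = 307.752 kN.
I_c = b·h³/12 = 4.4 × 1.3³/12 = 0.805567 m⁴.
Centre of pressure: y_p = y_c + I_c/(y_c·A) = 6.38 + 0.805567/(6.38 × 5.72) = 6.38 + 0.0220742 = 6.40207 m along the plane.

y_p = 6.402 m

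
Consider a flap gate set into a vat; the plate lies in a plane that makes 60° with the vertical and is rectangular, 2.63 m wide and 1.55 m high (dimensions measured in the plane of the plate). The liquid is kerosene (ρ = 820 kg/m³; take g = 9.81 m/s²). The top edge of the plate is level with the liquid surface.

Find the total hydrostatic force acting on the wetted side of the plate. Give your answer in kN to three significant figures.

F ≈ 12.7 kN

γ = ρg = 820 × 9.81 / 1000 = 8.0442 kN/m³.
The plate makes 60° with the vertical, i.e. θ = 90° − 60° = 30° to the horizontal. Measuring y along the incline from the free-surface line, vertical depth h = y·sinθ with sinθ = 0.500000.
The centroid lies 1.55/2 = 0.775 m below the top edge, so y_c = 0.775 m and h_c = 0.775 × 0.500000 = 0.3875 m.
A = 2.63 × 1.55 = 4.0765 m².
Resultant F = γ·h_c·A = 8.0442 × 0.3875 × 4.0765 = 12.707 kN.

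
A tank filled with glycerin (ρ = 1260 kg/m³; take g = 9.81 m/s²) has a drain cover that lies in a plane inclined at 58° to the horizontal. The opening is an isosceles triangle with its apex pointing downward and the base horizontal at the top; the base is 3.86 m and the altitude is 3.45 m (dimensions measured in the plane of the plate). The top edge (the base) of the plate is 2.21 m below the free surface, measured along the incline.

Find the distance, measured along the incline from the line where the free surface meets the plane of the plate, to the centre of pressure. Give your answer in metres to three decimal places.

y_p = 3.557 m

γ = ρg = 1260 × 9.81 / 1000 = 12.3606 kN/m³.
Let θ = 58° be the plate's angle to the horizontal; measure y along the incline from where the plane meets the free surface. Vertical depth h = y·sinθ with sinθ = 0.848048.
With the apex down, the centroid sits h/3 = 3.45/3 = 1.15 m below the base (the top edge), so y_c = 2.21 + 1.15 = 3.36 m and h_c = 3.36 × 0.848048 = 2.84944 m.
A = ½ × 3.86 × 3.45 = 6.6585 m².
Resultant F = γ·h_c·A = 12.3606 × 2.84944 × 6.6585 = 234.518 kN.
I_c = b·h³/36 = 3.86 × 3.45³/36 = 4.40293 m⁴.
Centre of pressure: y_p = y_c + I_c/(y_c·A) = 3.36 + 4.40293/(3.36 × 6.6585) = 3.36 + 0.1968 = 3.5568 m along the plane.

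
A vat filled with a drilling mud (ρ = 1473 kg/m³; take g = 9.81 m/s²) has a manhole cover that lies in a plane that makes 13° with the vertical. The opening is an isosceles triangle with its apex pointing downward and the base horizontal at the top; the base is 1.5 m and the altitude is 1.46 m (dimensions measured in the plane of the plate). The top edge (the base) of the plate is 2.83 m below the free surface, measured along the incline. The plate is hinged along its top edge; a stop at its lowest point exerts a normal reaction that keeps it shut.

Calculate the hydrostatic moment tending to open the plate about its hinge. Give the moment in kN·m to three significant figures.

M ≈ 26.7 kN·m

γ = ρg = 1473 × 9.81 / 1000 = 14.45013 kN/m³.
The plate makes 13° with the vertical, i.e. θ = 90° − 13° = 77° to the horizontal. Measuring y along the incline from the free-surface line, vertical depth h = y·sinθ with sinθ = 0.974370.
With the apex down, the centroid sits h/3 = 1.46/3 = 0.486667 m below the base (the top edge), so y_c = 2.83 + 0.486667 = 3.31667 m and h_c = 3.31667 × 0.974370 = 3.23166 m.
A = ½ × 1.5 × 1.46 = 1.095 m².
Resultant F = γ·h_c·A = 14.45013 × 3.23166 × 1.095 = 51.1342 kN.
I_c = b·h³/36 = 1.5 × 1.46³/36 = 0.129672 m⁴.
Centre of pressure: y_p = y_c + I_c/(y_c·A) = 3.31667 + 0.129672/(3.31667 × 1.095) = 3.31667 + 0.0357051 = 3.35238 m along the plane.
The resultant acts 0.486667 + 0.0357051 = 0.522372 m (along the plate) below the hinge at the top edge, so the moment about the hinge is M = F × 0.522372 = 51.1342 × 0.522372 = 26.7111 kN·m.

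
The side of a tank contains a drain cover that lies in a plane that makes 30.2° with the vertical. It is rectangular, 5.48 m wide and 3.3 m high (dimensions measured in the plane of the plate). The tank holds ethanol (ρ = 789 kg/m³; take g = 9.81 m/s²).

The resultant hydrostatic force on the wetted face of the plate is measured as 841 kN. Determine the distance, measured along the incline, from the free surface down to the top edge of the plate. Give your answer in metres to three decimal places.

y_top ≈ 5.302 m

γ = ρg = 789 × 9.81 / 1000 = 7.74009 kN/m³.
A = 5.48 × 3.3 = 18.084 m².
From F = γ·h_c·A, the centroid depth is h_c = 841/(7.74009 × 18.084) = 6.00835 m.
The plate makes 30.2° with the vertical, i.e. θ = 90° − 30.2° = 59.8° to the horizontal. Measuring y along the incline from the free-surface line, vertical depth h = y·sinθ with sinθ = 0.864275.
Along the incline, y_c = h_c/sinθ = 6.00835/0.864275 = 6.9519 m.
The centroid lies 3.3/2 = 1.65 m below the top edge, so the top edge sits at y_top = 6.9519 − 1.65 = 5.3019 m along the incline.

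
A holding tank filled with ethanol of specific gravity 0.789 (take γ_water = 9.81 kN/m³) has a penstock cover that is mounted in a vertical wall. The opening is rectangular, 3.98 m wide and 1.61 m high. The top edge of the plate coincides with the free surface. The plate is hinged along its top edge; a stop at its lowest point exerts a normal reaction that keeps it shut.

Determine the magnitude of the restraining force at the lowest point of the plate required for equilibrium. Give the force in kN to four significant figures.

P ≈ 26.62 kN

γ = 0.789 × 9.81 = 7.74009 kN/m³.
The centroid lies 1.61/2 = 0.805 m below the top edge, so the centroid depth is h_c = 0.805 m.
A = 3.98 × 1.61 = 6.4078 m².
Resultant F = γ·h_c·A = 7.74009 × 0.805 × 6.4078 = 39.9255 kN.
I_c = b·h³/12 = 3.98 × 1.61³/12 = 1.38414 m⁴.
Centre of pressure: y_p = y_c + I_c/(y_c·A) = 0.805 + 1.38414/(0.805 × 6.4078) = 0.805 + 0.268334 = 1.07333 m along the plane.
The resultant acts 0.805 + 0.268334 = 1.07333 m (along the plate) below the hinge at the top edge, so the moment about the hinge is M = F × 1.07333 = 39.9255 × 1.07333 = 42.8532 kN·m.
A normal force at the bottom, 1.61 m from the hinge, must supply this moment: P = 42.8532/1.61 = 26.6169 kN.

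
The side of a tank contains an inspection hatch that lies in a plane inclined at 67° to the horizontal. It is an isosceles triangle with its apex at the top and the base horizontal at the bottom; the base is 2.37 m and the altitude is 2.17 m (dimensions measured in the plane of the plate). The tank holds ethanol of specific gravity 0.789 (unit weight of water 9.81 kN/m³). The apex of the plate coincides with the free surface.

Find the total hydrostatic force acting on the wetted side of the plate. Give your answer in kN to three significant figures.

γ = 0.789 × 9.81 = 7.74009 kN/m³.
Let θ = 67° be the plate's angle to the horizontal; measure y along the incline from where the plane meets the free surface. Vertical depth h = y·sinθ with sinθ = 0.920505.
With the apex up, the centroid sits 2h/3 = 2 × 2.17/3 = 1.44667 m below the apex, so y_c = 1.44667 m and h_c = 1.44667 × 0.920505 = 1.33167 m.
A = ½ × 2.37 × 2.17 = 2.57145 m².
Resultant F = γ·h_c·A = 7.74009 × 1.33167 × 2.57145 = 26.5046 kN.

F ≈ 26.5 kN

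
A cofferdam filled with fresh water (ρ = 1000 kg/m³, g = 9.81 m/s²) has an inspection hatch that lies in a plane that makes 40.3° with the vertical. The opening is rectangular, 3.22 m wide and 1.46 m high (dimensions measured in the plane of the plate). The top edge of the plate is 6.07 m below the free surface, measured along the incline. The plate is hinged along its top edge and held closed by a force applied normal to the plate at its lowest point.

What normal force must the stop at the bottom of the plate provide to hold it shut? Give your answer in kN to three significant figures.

P ≈ 124 kN

γ = ρg = 1000 × 9.81 = 9810 N/m³ = 9.81 kN/m³.
The plate makes 40.3° with the vertical, i.e. θ = 90° − 40.3° = 49.7° to the horizontal. Measuring y along the incline from the free-surface line, vertical depth h = y·sinθ with sinθ = 0.762668.
The centroid lies 1.46/2 = 0.73 m below the top edge, so y_c = 6.07 + 0.73 = 6.8 m and h_c = 6.8 × 0.762668 = 5.18614 m.
A = 3.22 × 1.46 = 4.7012 m².
Resultant F = γ·h_c·A = 9.81 × 5.18614 × 4.7012 = 239.178 kN.
I_c = b·h³/12 = 3.22 × 1.46³/12 = 0.83509 m⁴.
Centre of pressure: y_p = y_c + I_c/(y_c·A) = 6.8 + 0.83509/(6.8 × 4.7012) = 6.8 + 0.0261226 = 6.82612 m along the plane.
The resultant acts 0.73 + 0.0261226 = 0.756123 m (along the plate) below the hinge at the top edge, so the moment about the hinge is M = F × 0.756123 = 239.178 × 0.756123 = 180.848 kN·m.
A normal force at the bottom, 1.46 m from the hinge, must supply this moment: P = 180.848/1.46 = 123.868 kN.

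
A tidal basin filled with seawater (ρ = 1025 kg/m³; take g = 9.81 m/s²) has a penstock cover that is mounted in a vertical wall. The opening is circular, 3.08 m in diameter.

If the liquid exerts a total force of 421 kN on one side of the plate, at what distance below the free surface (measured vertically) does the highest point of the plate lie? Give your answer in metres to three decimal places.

γ = ρg = 1025 × 9.81 / 1000 = 10.05525 kN/m³.
A = π(1.54)² = 7.4506 m².
From F = γ·h_c·A, the centroid depth is h_c = 421/(10.05525 × 7.4506) = 5.6195 m.
The centroid is at the centre, 1.54 m below the top of the plate, so the highest point sits at h_top = 5.6195 − 1.54 = 4.0795 m below the surface.

d_top ≈ 4.080 m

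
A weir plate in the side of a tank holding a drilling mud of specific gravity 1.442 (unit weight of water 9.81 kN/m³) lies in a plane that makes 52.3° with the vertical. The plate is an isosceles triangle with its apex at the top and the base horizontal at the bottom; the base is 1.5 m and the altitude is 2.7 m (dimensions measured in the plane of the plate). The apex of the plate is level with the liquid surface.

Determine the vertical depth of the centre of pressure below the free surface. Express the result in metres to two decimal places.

γ = 1.442 × 9.81 = 14.14602 kN/m³.
The plate makes 52.3° with the vertical, i.e. θ = 90° − 52.3° = 37.7° to the horizontal. Measuring y along the incline from the free-surface line, vertical depth h = y·sinθ with sinθ = 0.611527.
With the apex up, the centroid sits 2h/3 = 2 × 2.7/3 = 1.8 m below the apex, so y_c = 1.8 m and h_c = 1.8 × 0.611527 = 1.10075 m.
A = ½ × 1.5 × 2.7 = 2.025 m².
Resultant F = γ·h_c·A = 14.14602 × 1.10075 × 2.025 = 31.5317 kN.
I_c = b·h³/36 = 1.5 × 2.7³/36 = 0.820125 m⁴.
Centre of pressure: y_p = y_c + I_c/(y_c·A) = 1.8 + 0.820125/(1.8 × 2.025) = 1.8 + 0.225 = 2.025 m along the plane.
Vertically, h_p = y_p·sinθ = 2.025 × 0.611527 = 1.23834 m.

h_p = 1.24 m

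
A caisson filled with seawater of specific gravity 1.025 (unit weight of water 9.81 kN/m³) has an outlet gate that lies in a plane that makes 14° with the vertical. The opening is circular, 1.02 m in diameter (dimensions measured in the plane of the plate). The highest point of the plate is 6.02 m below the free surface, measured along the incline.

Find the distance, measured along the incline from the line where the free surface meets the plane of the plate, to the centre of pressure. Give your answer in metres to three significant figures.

y_p = 6.54 m

γ = 1.025 × 9.81 = 10.05525 kN/m³.
The plate makes 14° with the vertical, i.e. θ = 90° − 14° = 76° to the horizontal. Measuring y along the incline from the free-surface line, vertical depth h = y·sinθ with sinθ = 0.970296.
The centroid is at the centre, 0.51 m below the top of the plate, so y_c = 6.02 + 0.51 = 6.53 m and h_c = 6.53 × 0.970296 = 6.33603 m.
A = π(0.51)² = 0.817128 m².
Resultant F = γ·h_c·A = 10.05525 × 6.33603 × 0.817128 = 52.0595 kN.
I_c = πr⁴/4 = π × 0.51⁴/4 = 0.0531338 m⁴.
Centre of pressure: y_p = y_c + I_c/(y_c·A) = 6.53 + 0.0531338/(6.53 × 0.817128) = 6.53 + 0.0099579 = 6.53996 m along the plane.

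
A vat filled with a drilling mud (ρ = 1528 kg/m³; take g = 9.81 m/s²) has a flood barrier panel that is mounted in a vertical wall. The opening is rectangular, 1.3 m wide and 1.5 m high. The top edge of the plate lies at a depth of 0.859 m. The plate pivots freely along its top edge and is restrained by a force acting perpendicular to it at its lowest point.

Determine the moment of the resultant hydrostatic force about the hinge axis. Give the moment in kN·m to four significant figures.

γ = ρg = 1528 × 9.81 / 1000 = 14.98968 kN/m³.
The centroid lies 1.5/2 = 0.75 m below the top edge, so the centroid depth is h_c = 0.859 + 0.75 = 1.609 m.
A = 1.3 × 1.5 = 1.95 m².
Resultant F = γ·h_c·A = 14.98968 × 1.609 × 1.95 = 47.0309 kN.
I_c = b·h³/12 = 1.3 × 1.5³/12 = 0.365625 m⁴.
Centre of pressure: y_p = y_c + I_c/(y_c·A) = 1.609 + 0.365625/(1.609 × 1.95) = 1.609 + 0.116532 = 1.72553 m along the plane.
The resultant acts 0.75 + 0.116532 = 0.866532 m (along the plate) below the hinge at the top edge, so the moment about the hinge is M = F × 0.866532 = 47.0309 × 0.866532 = 40.7538 kN·m.

M ≈ 40.75 kN·m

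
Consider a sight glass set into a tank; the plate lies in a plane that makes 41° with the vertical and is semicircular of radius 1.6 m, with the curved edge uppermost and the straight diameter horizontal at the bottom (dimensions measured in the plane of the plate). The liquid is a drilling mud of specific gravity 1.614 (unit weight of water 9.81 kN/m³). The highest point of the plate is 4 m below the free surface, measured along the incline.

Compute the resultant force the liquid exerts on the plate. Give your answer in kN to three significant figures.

F ≈ 236 kN

γ = 1.614 × 9.81 = 15.83334 kN/m³.
The plate makes 41° with the vertical, i.e. θ = 90° − 41° = 49° to the horizontal. Measuring y along the incline from the free-surface line, vertical depth h = y·sinθ with sinθ = 0.754710.
The centroid lies 4r/(3π) = 0.679061 m above the diameter, so r − 4r/(3π) = 1.6 − 0.679061 = 0.920939 m below the topmost point, so y_c = 4 + 0.920939 = 4.92094 m and h_c = 4.92094 × 0.754710 = 3.71388 m.
A = πr²/2 = π × 1.6²/2 = 4.02124 m².
Resultant F = γ·h_c·A = 15.83334 × 3.71388 × 4.02124 = 236.461 kN.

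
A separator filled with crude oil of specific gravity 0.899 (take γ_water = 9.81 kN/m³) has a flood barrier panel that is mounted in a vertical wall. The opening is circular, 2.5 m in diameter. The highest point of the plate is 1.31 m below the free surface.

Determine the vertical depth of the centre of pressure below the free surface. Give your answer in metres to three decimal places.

h_p = 2.713 m

γ = 0.899 × 9.81 = 8.81919 kN/m³.
The centroid is at the centre, 1.25 m below the top of the plate, so the centroid depth is h_c = 1.31 + 1.25 = 2.56 m.
A = π(1.25)² = 4.90874 m².
Resultant F = γ·h_c·A = 8.81919 × 2.56 × 4.90874 = 110.825 kN.
I_c = πr⁴/4 = π × 1.25⁴/4 = 1.91748 m⁴.
Centre of pressure: y_p = y_c + I_c/(y_c·A) = 2.56 + 1.91748/(2.56 × 4.90874) = 2.56 + 0.152588 = 2.71259 m along the plane.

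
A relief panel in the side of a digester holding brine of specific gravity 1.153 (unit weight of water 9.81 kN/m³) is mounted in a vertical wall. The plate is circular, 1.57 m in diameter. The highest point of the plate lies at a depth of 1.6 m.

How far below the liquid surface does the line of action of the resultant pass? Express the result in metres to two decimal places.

h_p = 2.45 m

γ = 1.153 × 9.81 = 11.31093 kN/m³.
The centroid is at the centre, 0.785 m below the top of the plate, so the centroid depth is h_c = 1.6 + 0.785 = 2.385 m.
A = π(0.785)² = 1.93593 m².
Resultant F = γ·h_c·A = 11.31093 × 2.385 × 1.93593 = 52.2247 kN.
I_c = πr⁴/4 = π × 0.785⁴/4 = 0.298242 m⁴.
Centre of pressure: y_p = y_c + I_c/(y_c·A) = 2.385 + 0.298242/(2.385 × 1.93593) = 2.385 + 0.0645938 = 2.44959 m along the plane.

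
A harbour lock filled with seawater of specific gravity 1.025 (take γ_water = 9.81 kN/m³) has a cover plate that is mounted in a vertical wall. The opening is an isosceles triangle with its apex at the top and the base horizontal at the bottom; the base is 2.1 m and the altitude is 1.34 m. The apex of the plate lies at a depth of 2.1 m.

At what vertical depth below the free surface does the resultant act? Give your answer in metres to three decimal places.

h_p = 3.027 m

γ = 1.025 × 9.81 = 10.05525 kN/m³.
With the apex up, the centroid sits 2h/3 = 2 × 1.34/3 = 0.893333 m below the apex, so the centroid depth is h_c = 2.1 + 0.893333 = 2.99333 m.
A = ½ × 2.1 × 1.34 = 1.407 m².
Resultant F = γ·h_c·A = 10.05525 × 2.99333 × 1.407 = 42.3488 kN.
I_c = b·h³/36 = 2.1 × 1.34³/36 = 0.140356 m⁴.
Centre of pressure: y_p = y_c + I_c/(y_c·A) = 2.99333 + 0.140356/(2.99333 × 1.407) = 2.99333 + 0.0333259 = 3.02666 m along the plane.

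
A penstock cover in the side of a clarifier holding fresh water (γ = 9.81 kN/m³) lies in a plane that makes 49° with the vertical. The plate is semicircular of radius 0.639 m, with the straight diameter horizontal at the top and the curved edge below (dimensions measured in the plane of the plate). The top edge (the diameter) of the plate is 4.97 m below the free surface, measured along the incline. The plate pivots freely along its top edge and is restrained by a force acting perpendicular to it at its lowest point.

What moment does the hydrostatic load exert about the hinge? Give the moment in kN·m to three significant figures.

M ≈ 5.99 kN·m

γ = 9.81 kN/m³.
The plate makes 49° with the vertical, i.e. θ = 90° − 49° = 41° to the horizontal. Measuring y along the incline from the free-surface line, vertical depth h = y·sinθ with sinθ = 0.656059.
The centroid of a semicircle lies 4r/(3π) = 0.2712 m from the diameter, here below the top edge, so y_c = 4.97 + 0.2712 = 5.2412 m and h_c = 5.2412 × 0.656059 = 3.43854 m.
A = πr²/2 = π × 0.639²/2 = 0.641389 m².
Resultant F = γ·h_c·A = 9.81 × 3.43854 × 0.641389 = 21.6354 kN.
I_c = (π/8 − 8/(9π))·r⁴ = 0.109757 × 0.639⁴ = 0.0182993 m⁴.
Centre of pressure: y_p = y_c + I_c/(y_c·A) = 5.2412 + 0.0182993/(5.2412 × 0.641389) = 5.2412 + 0.00544355 = 5.24664 m along the plane.
The resultant acts 0.2712 + 0.00544355 = 0.276644 m (along the plate) below the hinge at the top edge, so the moment about the hinge is M = F × 0.276644 = 21.6354 × 0.276644 = 5.9853 kN·m.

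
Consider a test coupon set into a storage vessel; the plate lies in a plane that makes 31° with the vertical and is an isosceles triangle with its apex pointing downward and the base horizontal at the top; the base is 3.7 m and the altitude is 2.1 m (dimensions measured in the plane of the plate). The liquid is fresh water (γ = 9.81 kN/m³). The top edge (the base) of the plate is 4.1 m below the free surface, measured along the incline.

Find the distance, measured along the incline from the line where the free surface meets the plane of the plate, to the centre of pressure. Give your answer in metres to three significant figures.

y_p = 4.85 m

γ = 9.81 kN/m³.
The plate makes 31° with the vertical, i.e. θ = 90° − 31° = 59° to the horizontal. Measuring y along the incline from the free-surface line, vertical depth h = y·sinθ with sinθ = 0.857167.
With the apex down, the centroid sits h/3 = 2.1/3 = 0.7 m below the base (the top edge), so y_c = 4.1 + 0.7 = 4.8 m and h_c = 4.8 × 0.857167 = 4.1144 m.
A = ½ × 3.7 × 2.1 = 3.885 m².
Resultant F = γ·h_c·A = 9.81 × 4.1144 × 3.885 = 156.807 kN.
I_c = b·h³/36 = 3.7 × 2.1³/36 = 0.951825 m⁴.
Centre of pressure: y_p = y_c + I_c/(y_c·A) = 4.8 + 0.951825/(4.8 × 3.885) = 4.8 + 0.0510417 = 4.85104 m along the plane.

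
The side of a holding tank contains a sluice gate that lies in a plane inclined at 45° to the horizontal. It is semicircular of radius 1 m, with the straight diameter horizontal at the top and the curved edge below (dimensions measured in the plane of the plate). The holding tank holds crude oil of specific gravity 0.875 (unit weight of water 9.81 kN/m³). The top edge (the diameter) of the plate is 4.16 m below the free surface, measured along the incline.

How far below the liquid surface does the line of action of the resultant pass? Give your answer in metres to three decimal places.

γ = 0.875 × 9.81 = 8.58375 kN/m³.
Let θ = 45° be the plate's angle to the horizontal; measure y along the incline from where the plane meets the free surface. Vertical depth h = y·sinθ with sinθ = 0.707107.
The centroid of a semicircle lies 4r/(3π) = 0.424413 m from the diameter, here below the top edge, so y_c = 4.16 + 0.424413 = 4.58441 m and h_c = 4.58441 × 0.707107 = 3.24167 m.
A = πr²/2 = π × 1²/2 = 1.5708 m².
Resultant F = γ·h_c·A = 8.58375 × 3.24167 × 1.5708 = 43.7086 kN.
I_c = (π/8 − 8/(9π))·r⁴ = 0.109757 × 1⁴ = 0.109757 m⁴.
Centre of pressure: y_p = y_c + I_c/(y_c·A) = 4.58441 + 0.109757/(4.58441 × 1.5708) = 4.58441 + 0.0152415 = 4.59965 m along the plane.
Vertically, h_p = y_p·sinθ = 4.59965 × 0.707107 = 3.25244 m.

h_p = 3.252 m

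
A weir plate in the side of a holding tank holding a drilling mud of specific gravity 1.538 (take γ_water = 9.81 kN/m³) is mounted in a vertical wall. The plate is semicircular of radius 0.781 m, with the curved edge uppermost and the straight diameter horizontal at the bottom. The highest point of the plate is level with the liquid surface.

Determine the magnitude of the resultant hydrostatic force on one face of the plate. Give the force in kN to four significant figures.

F ≈ 6.498 kN

γ = 1.538 × 9.81 = 15.08778 kN/m³.
The centroid lies 4r/(3π) = 0.331467 m above the diameter, so r − 4r/(3π) = 0.781 − 0.331467 = 0.449533 m below the topmost point, so the centroid depth is h_c = 0.449533 m.
A = πr²/2 = π × 0.781²/2 = 0.958124 m².
Resultant F = γ·h_c·A = 15.08778 × 0.449533 × 0.958124 = 6.49843 kN.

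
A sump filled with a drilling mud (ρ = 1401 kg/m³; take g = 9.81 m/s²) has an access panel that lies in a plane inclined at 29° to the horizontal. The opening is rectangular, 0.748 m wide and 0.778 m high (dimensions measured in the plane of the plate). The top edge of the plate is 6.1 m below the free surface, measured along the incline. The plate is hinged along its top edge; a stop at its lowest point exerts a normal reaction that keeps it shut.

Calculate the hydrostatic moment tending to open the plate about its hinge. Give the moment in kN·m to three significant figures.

γ = ρg = 1401 × 9.81 / 1000 = 13.74381 kN/m³.
Let θ = 29° be the plate's angle to the horizontal; measure y along the incline from where the plane meets the free surface. Vertical depth h = y·sinθ with sinθ = 0.484810.
The centroid lies 0.778/2 = 0.389 m below the top edge, so y_c = 6.1 + 0.389 = 6.489 m and h_c = 6.489 × 0.484810 = 3.14593 m.
A = 0.748 × 0.778 = 0.581944 m².
Resultant F = γ·h_c·A = 13.74381 × 3.14593 × 0.581944 = 25.1616 kN.
I_c = b·h³/12 = 0.748 × 0.778³/12 = 0.0293534 m⁴.
Centre of pressure: y_p = y_c + I_c/(y_c·A) = 6.489 + 0.0293534/(6.489 × 0.581944) = 6.489 + 0.00777319 = 6.49677 m along the plane.
The resultant acts 0.389 + 0.00777319 = 0.396773 m (along the plate) below the hinge at the top edge, so the moment about the hinge is M = F × 0.396773 = 25.1616 × 0.396773 = 9.98344 kN·m.

M ≈ 9.98 kN·m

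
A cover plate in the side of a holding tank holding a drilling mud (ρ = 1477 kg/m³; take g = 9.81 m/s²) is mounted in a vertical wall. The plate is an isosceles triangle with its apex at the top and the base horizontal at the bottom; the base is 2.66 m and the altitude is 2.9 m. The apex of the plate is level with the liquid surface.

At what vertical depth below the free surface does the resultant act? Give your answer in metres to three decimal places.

h_p = 2.175 m

γ = ρg = 1477 × 9.81 / 1000 = 14.48937 kN/m³.
With the apex up, the centroid sits 2h/3 = 2 × 2.9/3 = 1.93333 m below the apex, so the centroid depth is h_c = 1.93333 m.
A = ½ × 2.66 × 2.9 = 3.857 m².
Resultant F = γ·h_c·A = 14.48937 × 1.93333 × 3.857 = 108.045 kN.
I_c = b·h³/36 = 2.66 × 2.9³/36 = 1.80208 m⁴.
Centre of pressure: y_p = y_c + I_c/(y_c·A) = 1.93333 + 1.80208/(1.93333 × 3.857) = 1.93333 + 0.241668 = 2.175 m along the plane.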